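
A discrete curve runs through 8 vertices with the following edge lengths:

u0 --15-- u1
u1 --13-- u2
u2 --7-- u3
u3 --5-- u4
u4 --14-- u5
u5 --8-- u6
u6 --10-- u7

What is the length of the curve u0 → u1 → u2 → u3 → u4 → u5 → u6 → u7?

Arc length = 15 + 13 + 7 + 5 + 14 + 8 + 10 = 72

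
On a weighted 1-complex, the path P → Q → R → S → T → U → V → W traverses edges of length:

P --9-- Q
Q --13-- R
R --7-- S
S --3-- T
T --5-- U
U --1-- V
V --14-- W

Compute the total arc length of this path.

Arc length = 9 + 13 + 7 + 3 + 5 + 1 + 14 = 52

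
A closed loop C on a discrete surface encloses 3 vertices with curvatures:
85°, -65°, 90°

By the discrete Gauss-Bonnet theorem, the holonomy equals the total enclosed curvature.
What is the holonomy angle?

Holonomy = total enclosed curvature = 85° + (-65°) + 90° = 110°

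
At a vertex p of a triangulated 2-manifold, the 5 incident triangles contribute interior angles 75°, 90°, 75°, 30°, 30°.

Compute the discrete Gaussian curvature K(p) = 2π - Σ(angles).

Sum of angles = 300°. K = 360° - 300° = 60° = π/3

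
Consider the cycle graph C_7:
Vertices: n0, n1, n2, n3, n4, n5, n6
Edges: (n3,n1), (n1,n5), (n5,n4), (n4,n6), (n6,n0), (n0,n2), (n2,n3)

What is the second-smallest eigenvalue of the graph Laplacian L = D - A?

The cycle graph C_n has Laplacian eigenvalues λ_k = 2 − 2cos(2πk/n), k = 0, 1, …, n−1. Here n = 7:
k=0: 2 − 2cos(0) = 0.0; k=1: 2 − 2cos(2π/7) = 0.753; k=2: 2 − 2cos(4π/7) = 2.445; k=3: 2 − 2cos(6π/7) = 3.8019; k=4: 2 − 2cos(8π/7) = 3.8019; k=5: 2 − 2cos(10π/7) = 2.445; k=6: 2 − 2cos(12π/7) = 0.753.
Laplacian eigenvalues: [0.0, 0.753, 0.753, 2.445, 2.445, 3.8019, 3.8019]. Algebraic connectivity (smallest non-zero eigenvalue) = 0.753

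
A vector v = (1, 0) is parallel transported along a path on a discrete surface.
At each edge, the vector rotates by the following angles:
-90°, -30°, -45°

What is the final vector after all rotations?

Total rotation: (-90°) + (-30°) + (-45°) = -165°. Final vector: (-0.9659, -0.2588)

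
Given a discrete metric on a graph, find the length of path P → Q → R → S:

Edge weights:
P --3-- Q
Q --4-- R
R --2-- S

Arc length = 3 + 4 + 2 = 9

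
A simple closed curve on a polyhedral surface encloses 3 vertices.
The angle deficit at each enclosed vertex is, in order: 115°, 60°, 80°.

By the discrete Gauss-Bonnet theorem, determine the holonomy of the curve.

Holonomy = total enclosed curvature = 115° + 60° + 80° = 255°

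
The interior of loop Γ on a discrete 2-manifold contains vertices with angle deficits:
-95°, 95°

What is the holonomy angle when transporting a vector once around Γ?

Holonomy = total enclosed curvature = (-95°) + 95° = 0°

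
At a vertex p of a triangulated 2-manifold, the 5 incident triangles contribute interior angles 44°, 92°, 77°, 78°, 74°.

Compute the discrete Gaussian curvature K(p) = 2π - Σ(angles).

Sum of angles = 365°. K = 360° - 365° = -5° = -π/36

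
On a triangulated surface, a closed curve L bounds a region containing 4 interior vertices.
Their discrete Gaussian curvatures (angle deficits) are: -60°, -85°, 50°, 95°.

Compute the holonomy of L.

Holonomy = total enclosed curvature = (-60°) + (-85°) + 50° + 95° = 0°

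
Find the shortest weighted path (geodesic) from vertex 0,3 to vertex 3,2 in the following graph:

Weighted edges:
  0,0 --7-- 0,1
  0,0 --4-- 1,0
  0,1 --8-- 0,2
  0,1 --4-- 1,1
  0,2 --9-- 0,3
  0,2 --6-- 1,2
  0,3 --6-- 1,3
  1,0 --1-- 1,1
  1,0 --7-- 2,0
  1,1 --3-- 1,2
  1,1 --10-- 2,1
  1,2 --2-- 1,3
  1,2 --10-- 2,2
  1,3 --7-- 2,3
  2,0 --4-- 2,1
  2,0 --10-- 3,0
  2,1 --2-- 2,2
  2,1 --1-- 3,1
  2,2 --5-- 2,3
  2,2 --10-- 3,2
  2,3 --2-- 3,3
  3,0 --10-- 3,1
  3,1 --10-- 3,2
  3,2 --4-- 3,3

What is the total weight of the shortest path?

Shortest path: 0,3 → 1,3 → 2,3 → 3,3 → 3,2, total weight = 19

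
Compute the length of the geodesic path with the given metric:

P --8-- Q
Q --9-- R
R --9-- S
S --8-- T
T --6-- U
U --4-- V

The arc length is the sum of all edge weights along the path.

Arc length = 8 + 9 + 9 + 8 + 6 + 4 = 44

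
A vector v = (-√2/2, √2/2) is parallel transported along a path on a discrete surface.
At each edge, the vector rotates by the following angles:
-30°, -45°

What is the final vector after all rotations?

Total rotation: (-30°) + (-45°) = -75°. Final vector: (0.5000, 0.8660)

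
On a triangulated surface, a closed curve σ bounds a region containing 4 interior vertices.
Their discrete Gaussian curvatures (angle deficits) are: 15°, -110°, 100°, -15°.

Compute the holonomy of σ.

Holonomy = total enclosed curvature = 15° + (-110°) + 100° + (-15°) = -10°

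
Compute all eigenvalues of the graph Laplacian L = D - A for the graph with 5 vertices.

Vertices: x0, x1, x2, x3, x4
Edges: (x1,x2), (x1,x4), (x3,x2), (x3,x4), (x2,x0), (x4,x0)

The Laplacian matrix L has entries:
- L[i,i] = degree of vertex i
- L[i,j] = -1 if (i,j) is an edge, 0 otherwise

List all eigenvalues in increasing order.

Degrees: deg(x0) = 2, deg(x1) = 2, deg(x2) = 3, deg(x3) = 2, deg(x4) = 3.
L = D − A with rows/columns ordered (x0, x1, x2, x3, x4):
  [ 2,  0, -1,  0, -1]
  [ 0,  2, -1,  0, -1]
  [-1, -1,  3, -1,  0]
  [ 0,  0, -1,  2, -1]
  [-1, -1,  0, -1,  3]
Characteristic polynomial: det(λI − L) = λ(λ − 2)²(λ − 3)(λ − 5).
Roots: λ = 0; (λ − 2) = 0 ⇒ λ = 2 (multiplicity 2); (λ − 3) = 0 ⇒ λ = 3; (λ − 5) = 0 ⇒ λ = 5.
(Check: the roots sum (with multiplicity) to 12, matching trace L = Σdeg = 2·6 = 12.)
Laplacian eigenvalues (increasing order): [0.0, 2.0, 2.0, 3.0, 5.0]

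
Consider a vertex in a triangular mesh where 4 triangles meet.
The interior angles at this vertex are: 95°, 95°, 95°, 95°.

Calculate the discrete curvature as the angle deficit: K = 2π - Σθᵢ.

Sum of angles = 380°. K = 360° - 380° = -20°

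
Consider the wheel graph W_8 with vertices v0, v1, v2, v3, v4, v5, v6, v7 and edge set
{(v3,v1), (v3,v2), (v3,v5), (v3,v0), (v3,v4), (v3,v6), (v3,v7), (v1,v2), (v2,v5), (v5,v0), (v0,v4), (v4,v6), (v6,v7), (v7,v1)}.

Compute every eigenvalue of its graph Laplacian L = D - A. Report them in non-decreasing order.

The wheel W_8 is the join K_1 ∨ C_7 (a hub joined to every vertex of a cycle of length 7). For a join G ∨ H (G on p vertices, H on q vertices) the Laplacian spectrum is 0, p+q, the eigenvalues of L(G) other than one 0 each shifted by +q, and the eigenvalues of L(H) other than one 0 each shifted by +p. With G = K_1 (p = 1, nothing left after dropping its 0) and H = C_7 (q = 7, eigenvalues 2 − 2cos(2πk/7), k = 0, …, 6; drop k = 0), the spectrum of W_8 is 0, 8, and 1 + (2 − 2cos(2πk/7)) = 3 − 2cos(2πk/7) for k = 1, …, 6:
k=1: 3 − 2cos(2π/7) = 1.753; k=2: 3 − 2cos(4π/7) = 3.445; k=3: 3 − 2cos(6π/7) = 4.8019; k=4: 3 − 2cos(8π/7) = 4.8019; k=5: 3 − 2cos(10π/7) = 3.445; k=6: 3 − 2cos(12π/7) = 1.753.
Laplacian eigenvalues (increasing order): [0.0, 1.753, 1.753, 3.445, 3.445, 4.8019, 4.8019, 8.0]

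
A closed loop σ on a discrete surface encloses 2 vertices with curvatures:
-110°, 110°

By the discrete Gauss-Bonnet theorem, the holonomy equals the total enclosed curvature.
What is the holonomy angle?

Holonomy = total enclosed curvature = (-110°) + 110° = 0°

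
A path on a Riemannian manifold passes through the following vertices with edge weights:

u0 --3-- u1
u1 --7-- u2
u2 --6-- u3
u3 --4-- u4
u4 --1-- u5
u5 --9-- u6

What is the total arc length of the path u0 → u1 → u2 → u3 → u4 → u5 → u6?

Arc length = 3 + 7 + 6 + 4 + 1 + 9 = 30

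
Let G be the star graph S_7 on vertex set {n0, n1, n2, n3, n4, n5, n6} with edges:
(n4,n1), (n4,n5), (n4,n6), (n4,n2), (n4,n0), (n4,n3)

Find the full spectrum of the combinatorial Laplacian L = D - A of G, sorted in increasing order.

The star S_7 is the complete bipartite graph K_{1,6} (one hub of degree 6, 6 leaves of degree 1). The Laplacian spectrum of K_{p,q} is 0, p (multiplicity q−1), q (multiplicity p−1), p+q. With p = 1, q = 6: 0 once, 1 with multiplicity 5, and 7 once. (Check: trace L = sum of degrees = 12 = 5·1 + 7.)
Laplacian eigenvalues (increasing order): [0.0, 1.0, 1.0, 1.0, 1.0, 1.0, 7.0]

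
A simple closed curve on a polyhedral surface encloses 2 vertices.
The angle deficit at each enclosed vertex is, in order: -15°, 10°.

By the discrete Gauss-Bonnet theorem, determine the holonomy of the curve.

Holonomy = total enclosed curvature = (-15°) + 10° = -5°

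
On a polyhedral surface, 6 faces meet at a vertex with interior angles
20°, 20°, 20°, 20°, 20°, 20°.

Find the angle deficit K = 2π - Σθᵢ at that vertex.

Sum of angles = 120°. K = 360° - 120° = 240°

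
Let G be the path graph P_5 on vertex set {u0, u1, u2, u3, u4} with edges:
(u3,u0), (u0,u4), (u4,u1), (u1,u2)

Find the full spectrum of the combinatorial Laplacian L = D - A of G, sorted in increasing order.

The path graph P_n has Laplacian eigenvalues λ_k = 2 − 2cos(kπ/n), k = 0, 1, …, n−1. Here n = 5:
k=0: 2 − 2cos(0) = 0.0; k=1: 2 − 2cos(π/5) = 0.382; k=2: 2 − 2cos(2π/5) = 1.382; k=3: 2 − 2cos(3π/5) = 2.618; k=4: 2 − 2cos(4π/5) = 3.618.
Laplacian eigenvalues (increasing order): [0.0, 0.382, 1.382, 2.618, 3.618]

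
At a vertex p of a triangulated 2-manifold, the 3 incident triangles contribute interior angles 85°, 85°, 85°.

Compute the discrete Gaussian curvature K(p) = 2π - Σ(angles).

Sum of angles = 255°. K = 360° - 255° = 105°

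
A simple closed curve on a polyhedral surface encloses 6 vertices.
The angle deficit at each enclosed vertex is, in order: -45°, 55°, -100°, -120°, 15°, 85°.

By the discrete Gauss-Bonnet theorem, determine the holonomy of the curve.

Holonomy = total enclosed curvature = (-45°) + 55° + (-100°) + (-120°) + 15° + 85° = -110°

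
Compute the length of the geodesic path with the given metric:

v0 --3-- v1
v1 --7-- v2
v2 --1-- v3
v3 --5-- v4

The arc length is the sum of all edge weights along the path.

Arc length = 3 + 7 + 1 + 5 = 16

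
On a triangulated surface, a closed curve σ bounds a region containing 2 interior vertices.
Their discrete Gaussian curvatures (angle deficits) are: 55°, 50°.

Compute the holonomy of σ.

Holonomy = total enclosed curvature = 55° + 50° = 105°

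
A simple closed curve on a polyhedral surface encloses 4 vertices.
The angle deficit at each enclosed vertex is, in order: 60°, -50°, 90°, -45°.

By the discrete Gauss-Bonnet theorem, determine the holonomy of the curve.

Holonomy = total enclosed curvature = 60° + (-50°) + 90° + (-45°) = 55°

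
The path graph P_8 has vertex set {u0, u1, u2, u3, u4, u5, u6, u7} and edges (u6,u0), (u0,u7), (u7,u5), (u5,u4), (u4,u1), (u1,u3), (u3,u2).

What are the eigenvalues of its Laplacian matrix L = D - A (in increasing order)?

The path graph P_n has Laplacian eigenvalues λ_k = 2 − 2cos(kπ/n), k = 0, 1, …, n−1. Here n = 8:
k=0: 2 − 2cos(0) = 0.0; k=1: 2 − 2cos(π/8) = 0.1522; k=2: 2 − 2cos(π/4) = 0.5858; k=3: 2 − 2cos(3π/8) = 1.2346; k=4: 2 − 2cos(π/2) = 2.0; k=5: 2 − 2cos(5π/8) = 2.7654; k=6: 2 − 2cos(3π/4) = 3.4142; k=7: 2 − 2cos(7π/8) = 3.8478.
Laplacian eigenvalues (increasing order): [0.0, 0.1522, 0.5858, 1.2346, 2.0, 2.7654, 3.4142, 3.8478]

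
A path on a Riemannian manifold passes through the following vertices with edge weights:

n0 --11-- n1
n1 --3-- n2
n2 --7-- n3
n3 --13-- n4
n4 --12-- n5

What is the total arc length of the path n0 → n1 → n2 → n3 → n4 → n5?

Arc length = 11 + 3 + 7 + 13 + 12 = 46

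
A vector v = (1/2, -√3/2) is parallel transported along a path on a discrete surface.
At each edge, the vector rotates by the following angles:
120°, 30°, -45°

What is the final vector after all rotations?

Total rotation: 120° + 30° + (-45°) = 105°. Final vector: (0.7071, 0.7071)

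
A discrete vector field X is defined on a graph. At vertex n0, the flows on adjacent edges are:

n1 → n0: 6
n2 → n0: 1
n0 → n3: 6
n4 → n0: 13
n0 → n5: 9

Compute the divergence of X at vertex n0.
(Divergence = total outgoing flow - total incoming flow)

Divergence = sum of outgoing flows = (-6) + (-1) + 6 + (-13) + 9 = -5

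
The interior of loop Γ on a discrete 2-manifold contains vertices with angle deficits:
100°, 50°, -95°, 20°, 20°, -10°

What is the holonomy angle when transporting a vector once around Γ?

Holonomy = total enclosed curvature = 100° + 50° + (-95°) + 20° + 20° + (-10°) = 85°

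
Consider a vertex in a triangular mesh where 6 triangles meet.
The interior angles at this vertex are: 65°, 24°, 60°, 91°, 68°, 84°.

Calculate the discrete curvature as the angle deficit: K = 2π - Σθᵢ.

Sum of angles = 392°. K = 360° - 392° = -32° = -8π/45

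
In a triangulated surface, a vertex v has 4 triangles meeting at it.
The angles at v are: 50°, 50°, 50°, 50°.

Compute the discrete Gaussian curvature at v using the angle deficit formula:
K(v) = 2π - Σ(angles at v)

Sum of angles = 200°. K = 360° - 200° = 160° = 8π/9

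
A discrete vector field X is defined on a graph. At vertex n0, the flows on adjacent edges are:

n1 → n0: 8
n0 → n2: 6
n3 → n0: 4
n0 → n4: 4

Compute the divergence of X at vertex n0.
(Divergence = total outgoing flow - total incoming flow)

Divergence = sum of outgoing flows = (-8) + 6 + (-4) + 4 = -2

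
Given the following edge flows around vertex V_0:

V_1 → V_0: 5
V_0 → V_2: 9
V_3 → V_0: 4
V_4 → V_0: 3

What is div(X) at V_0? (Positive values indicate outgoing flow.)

Divergence = sum of outgoing flows = (-5) + 9 + (-4) + (-3) = -3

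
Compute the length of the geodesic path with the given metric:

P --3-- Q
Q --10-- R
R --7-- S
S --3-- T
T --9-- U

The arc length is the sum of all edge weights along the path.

Arc length = 3 + 10 + 7 + 3 + 9 = 32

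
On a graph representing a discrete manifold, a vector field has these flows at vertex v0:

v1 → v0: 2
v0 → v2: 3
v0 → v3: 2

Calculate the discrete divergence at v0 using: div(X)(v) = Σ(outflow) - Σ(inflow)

Divergence = sum of outgoing flows = (-2) + 3 + 2 = 3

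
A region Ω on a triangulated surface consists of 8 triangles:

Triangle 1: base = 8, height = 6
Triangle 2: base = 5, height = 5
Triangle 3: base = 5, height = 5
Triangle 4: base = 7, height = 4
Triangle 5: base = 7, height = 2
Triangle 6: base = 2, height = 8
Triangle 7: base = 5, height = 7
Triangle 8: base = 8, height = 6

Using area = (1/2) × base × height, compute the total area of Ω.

(1/2)×8×6 + (1/2)×5×5 + (1/2)×5×5 + (1/2)×7×4 + (1/2)×7×2 + (1/2)×2×8 + (1/2)×5×7 + (1/2)×8×6 = 119.5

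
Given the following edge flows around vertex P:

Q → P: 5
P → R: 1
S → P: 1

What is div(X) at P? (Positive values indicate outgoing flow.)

Divergence = sum of outgoing flows = (-5) + 1 + (-1) = -5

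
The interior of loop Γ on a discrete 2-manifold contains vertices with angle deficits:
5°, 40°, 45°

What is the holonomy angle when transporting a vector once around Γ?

Holonomy = total enclosed curvature = 5° + 40° + 45° = 90°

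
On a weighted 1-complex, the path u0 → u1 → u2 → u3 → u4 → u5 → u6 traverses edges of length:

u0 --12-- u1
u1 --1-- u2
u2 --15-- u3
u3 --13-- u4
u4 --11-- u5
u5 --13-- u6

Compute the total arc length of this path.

Arc length = 12 + 1 + 15 + 13 + 11 + 13 = 65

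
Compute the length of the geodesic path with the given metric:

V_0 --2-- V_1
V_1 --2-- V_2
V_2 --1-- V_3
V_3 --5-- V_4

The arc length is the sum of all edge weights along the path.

Arc length = 2 + 2 + 1 + 5 = 10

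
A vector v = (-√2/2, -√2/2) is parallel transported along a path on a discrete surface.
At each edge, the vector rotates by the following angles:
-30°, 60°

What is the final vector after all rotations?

Total rotation: (-30°) + 60° = 30°. Final vector: (-0.2588, -0.9659)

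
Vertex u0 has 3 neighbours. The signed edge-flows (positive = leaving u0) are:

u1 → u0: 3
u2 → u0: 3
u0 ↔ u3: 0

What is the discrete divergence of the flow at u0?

Divergence = sum of outgoing flows = (-3) + (-3) + 0 = -6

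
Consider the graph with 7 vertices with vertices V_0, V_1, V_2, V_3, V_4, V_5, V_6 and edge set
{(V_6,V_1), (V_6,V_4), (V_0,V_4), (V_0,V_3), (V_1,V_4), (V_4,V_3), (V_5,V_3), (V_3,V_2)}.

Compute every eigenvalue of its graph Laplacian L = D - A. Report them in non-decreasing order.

Degrees: deg(V_0) = 2, deg(V_1) = 2, deg(V_2) = 1, deg(V_3) = 4, deg(V_4) = 4, deg(V_5) = 1, deg(V_6) = 2.
L = D − A with rows/columns ordered (V_0, V_1, V_2, V_3, V_4, V_5, V_6):
  [ 2,  0,  0, -1, -1,  0,  0]
  [ 0,  2,  0,  0, -1,  0, -1]
  [ 0,  0,  1, -1,  0,  0,  0]
  [-1,  0, -1,  4, -1, -1,  0]
  [-1, -1,  0, -1,  4,  0, -1]
  [ 0,  0,  0, -1,  0,  1,  0]
  [ 0, -1,  0,  0, -1,  0,  2]
Characteristic polynomial: det(λI − L) = λ(λ² − 6λ + 3)(λ − 1)(λ² − 6λ + 7)(λ − 3).
Roots: λ = 0; (λ² − 6λ + 3) = 0 ⇒ λ = 3 ± √6 ≈ 0.5505, 5.4495; (λ − 1) = 0 ⇒ λ = 1; (λ² − 6λ + 7) = 0 ⇒ λ = 3 ± √2 ≈ 1.5858, 4.4142; (λ − 3) = 0 ⇒ λ = 3.
(Check: the roots sum (with multiplicity) to 16, matching trace L = Σdeg = 2·8 = 16.)
Laplacian eigenvalues (increasing order): [0.0, 0.5505, 1.0, 1.5858, 3.0, 4.4142, 5.4495]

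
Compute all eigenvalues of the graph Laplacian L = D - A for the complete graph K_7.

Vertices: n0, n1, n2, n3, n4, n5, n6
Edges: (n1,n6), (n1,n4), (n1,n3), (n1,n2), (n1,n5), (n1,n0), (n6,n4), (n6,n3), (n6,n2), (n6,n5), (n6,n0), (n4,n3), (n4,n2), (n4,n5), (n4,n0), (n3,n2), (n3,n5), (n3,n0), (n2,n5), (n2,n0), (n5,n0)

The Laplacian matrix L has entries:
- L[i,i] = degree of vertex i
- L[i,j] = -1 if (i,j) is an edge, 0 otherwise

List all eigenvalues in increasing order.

For the complete graph K_n, L = nI − J (J = all-ones matrix). J has eigenvalues n (once, eigenvector 𝟙) and 0 (multiplicity n−1), so L has eigenvalues 0 (once) and n (multiplicity n−1). Here n = 7: eigenvalue 0 once and 7 with multiplicity 6.
Laplacian eigenvalues (increasing order): [0.0, 7.0, 7.0, 7.0, 7.0, 7.0, 7.0]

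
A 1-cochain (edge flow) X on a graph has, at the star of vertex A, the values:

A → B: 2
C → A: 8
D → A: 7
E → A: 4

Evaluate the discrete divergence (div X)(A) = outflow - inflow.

Divergence = sum of outgoing flows = 2 + (-8) + (-7) + (-4) = -17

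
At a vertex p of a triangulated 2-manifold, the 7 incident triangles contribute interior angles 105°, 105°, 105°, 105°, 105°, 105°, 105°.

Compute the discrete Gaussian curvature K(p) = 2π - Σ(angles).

Sum of angles = 735°. K = 360° - 735° = -375° = -25π/12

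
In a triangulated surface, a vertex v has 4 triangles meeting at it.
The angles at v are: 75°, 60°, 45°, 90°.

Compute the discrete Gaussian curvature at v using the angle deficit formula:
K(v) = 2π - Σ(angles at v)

Sum of angles = 270°. K = 360° - 270° = 90°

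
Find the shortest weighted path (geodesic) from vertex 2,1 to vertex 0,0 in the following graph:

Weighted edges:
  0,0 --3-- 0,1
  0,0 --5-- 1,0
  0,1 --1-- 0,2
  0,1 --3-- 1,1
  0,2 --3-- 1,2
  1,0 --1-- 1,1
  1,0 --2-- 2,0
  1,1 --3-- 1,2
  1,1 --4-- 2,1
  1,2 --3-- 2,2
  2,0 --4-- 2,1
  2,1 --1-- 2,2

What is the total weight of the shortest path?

Shortest path: 2,1 → 1,1 → 1,0 → 0,0, total weight = 10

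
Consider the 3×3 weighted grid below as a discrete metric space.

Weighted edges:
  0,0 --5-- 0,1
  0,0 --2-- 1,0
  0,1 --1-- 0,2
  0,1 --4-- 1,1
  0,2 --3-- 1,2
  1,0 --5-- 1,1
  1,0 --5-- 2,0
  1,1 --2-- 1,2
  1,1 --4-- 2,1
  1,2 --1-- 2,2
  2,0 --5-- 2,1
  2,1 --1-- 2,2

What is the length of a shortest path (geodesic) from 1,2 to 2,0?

Shortest path: 1,2 → 2,2 → 2,1 → 2,0, total weight = 7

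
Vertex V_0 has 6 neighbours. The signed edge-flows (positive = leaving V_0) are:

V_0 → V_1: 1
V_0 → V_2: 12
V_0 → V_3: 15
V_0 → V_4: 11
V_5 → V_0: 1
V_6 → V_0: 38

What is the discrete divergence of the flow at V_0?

Divergence = sum of outgoing flows = 1 + 12 + 15 + 11 + (-1) + (-38) = 0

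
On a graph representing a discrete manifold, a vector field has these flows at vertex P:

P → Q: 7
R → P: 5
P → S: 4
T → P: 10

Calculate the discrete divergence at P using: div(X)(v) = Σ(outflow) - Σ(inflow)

Divergence = sum of outgoing flows = 7 + (-5) + 4 + (-10) = -4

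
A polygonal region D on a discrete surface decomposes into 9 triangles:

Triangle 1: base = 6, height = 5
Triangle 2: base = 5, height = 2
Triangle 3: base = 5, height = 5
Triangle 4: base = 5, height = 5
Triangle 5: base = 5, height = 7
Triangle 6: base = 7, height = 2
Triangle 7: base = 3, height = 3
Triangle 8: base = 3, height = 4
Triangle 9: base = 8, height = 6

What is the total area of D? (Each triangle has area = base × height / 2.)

(1/2)×6×5 + (1/2)×5×2 + (1/2)×5×5 + (1/2)×5×5 + (1/2)×5×7 + (1/2)×7×2 + (1/2)×3×3 + (1/2)×3×4 + (1/2)×8×6 = 104.0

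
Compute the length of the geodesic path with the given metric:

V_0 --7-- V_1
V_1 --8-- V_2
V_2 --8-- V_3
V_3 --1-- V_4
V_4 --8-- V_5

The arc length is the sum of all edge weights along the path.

Arc length = 7 + 8 + 8 + 1 + 8 = 32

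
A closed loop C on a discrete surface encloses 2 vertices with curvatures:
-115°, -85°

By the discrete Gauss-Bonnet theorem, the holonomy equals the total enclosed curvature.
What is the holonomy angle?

Holonomy = total enclosed curvature = (-115°) + (-85°) = -200°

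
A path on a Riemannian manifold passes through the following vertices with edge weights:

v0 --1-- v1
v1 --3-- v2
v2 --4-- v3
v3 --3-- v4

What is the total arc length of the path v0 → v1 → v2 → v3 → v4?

Arc length = 1 + 3 + 4 + 3 = 11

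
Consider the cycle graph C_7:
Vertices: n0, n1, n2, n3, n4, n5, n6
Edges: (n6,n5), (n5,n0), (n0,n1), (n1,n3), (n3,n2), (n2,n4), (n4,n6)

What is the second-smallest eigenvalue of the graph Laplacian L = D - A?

The cycle graph C_n has Laplacian eigenvalues λ_k = 2 − 2cos(2πk/n), k = 0, 1, …, n−1. Here n = 7:
k=0: 2 − 2cos(0) = 0.0; k=1: 2 − 2cos(2π/7) = 0.753; k=2: 2 − 2cos(4π/7) = 2.445; k=3: 2 − 2cos(6π/7) = 3.8019; k=4: 2 − 2cos(8π/7) = 3.8019; k=5: 2 − 2cos(10π/7) = 2.445; k=6: 2 − 2cos(12π/7) = 0.753.
Laplacian eigenvalues: [0.0, 0.753, 0.753, 2.445, 2.445, 3.8019, 3.8019]. Algebraic connectivity (smallest non-zero eigenvalue) = 0.753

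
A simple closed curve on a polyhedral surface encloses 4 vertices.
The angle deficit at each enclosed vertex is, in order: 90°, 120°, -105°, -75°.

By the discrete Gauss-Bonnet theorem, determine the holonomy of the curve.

Holonomy = total enclosed curvature = 90° + 120° + (-105°) + (-75°) = 30°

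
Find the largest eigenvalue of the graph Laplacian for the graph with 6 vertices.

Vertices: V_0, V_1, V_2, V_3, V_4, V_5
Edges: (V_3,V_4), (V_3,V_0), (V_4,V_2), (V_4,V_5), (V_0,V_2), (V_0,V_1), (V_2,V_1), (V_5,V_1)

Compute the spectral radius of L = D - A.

Degrees: deg(V_0) = 3, deg(V_1) = 3, deg(V_2) = 3, deg(V_3) = 2, deg(V_4) = 3, deg(V_5) = 2.
L = D − A with rows/columns ordered (V_0, V_1, V_2, V_3, V_4, V_5):
  [ 3, -1, -1, -1,  0,  0]
  [-1,  3, -1,  0,  0, -1]
  [-1, -1,  3,  0, -1,  0]
  [-1,  0,  0,  2, -1,  0]
  [ 0,  0, -1, -1,  3, -1]
  [ 0, -1,  0,  0, -1,  2]
Characteristic polynomial: det(λI − L) = λ(λ² − 6λ + 7)(λ − 2)(λ − 3)(λ − 5).
Roots: λ = 0; (λ² − 6λ + 7) = 0 ⇒ λ = 3 ± √2 ≈ 1.5858, 4.4142; (λ − 2) = 0 ⇒ λ = 2; (λ − 3) = 0 ⇒ λ = 3; (λ − 5) = 0 ⇒ λ = 5.
(Check: the roots sum (with multiplicity) to 16, matching trace L = Σdeg = 2·8 = 16.)
Laplacian eigenvalues: [0.0, 1.5858, 2.0, 3.0, 4.4142, 5.0]. Largest eigenvalue (spectral radius) = 5.0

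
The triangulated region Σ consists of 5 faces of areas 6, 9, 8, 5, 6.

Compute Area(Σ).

6 + 9 + 8 + 5 + 6 = 34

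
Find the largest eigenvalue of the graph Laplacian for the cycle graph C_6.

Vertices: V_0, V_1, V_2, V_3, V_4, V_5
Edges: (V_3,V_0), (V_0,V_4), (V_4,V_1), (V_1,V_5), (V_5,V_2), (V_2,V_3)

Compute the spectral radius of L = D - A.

The cycle graph C_n has Laplacian eigenvalues λ_k = 2 − 2cos(2πk/n), k = 0, 1, …, n−1. Here n = 6:
k=0: 2 − 2cos(0) = 0.0; k=1: 2 − 2cos(π/3) = 1.0; k=2: 2 − 2cos(2π/3) = 3.0; k=3: 2 − 2cos(π) = 4.0; k=4: 2 − 2cos(4π/3) = 3.0; k=5: 2 − 2cos(5π/3) = 1.0.
Laplacian eigenvalues: [0.0, 1.0, 1.0, 3.0, 3.0, 4.0]. Largest eigenvalue (spectral radius) = 4.0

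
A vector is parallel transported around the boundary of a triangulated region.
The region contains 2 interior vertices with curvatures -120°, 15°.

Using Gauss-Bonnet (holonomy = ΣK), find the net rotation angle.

Holonomy = total enclosed curvature = (-120°) + 15° = -105°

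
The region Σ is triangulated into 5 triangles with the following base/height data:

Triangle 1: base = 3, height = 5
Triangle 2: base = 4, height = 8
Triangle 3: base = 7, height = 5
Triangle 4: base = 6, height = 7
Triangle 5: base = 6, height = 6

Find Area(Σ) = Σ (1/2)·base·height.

(1/2)×3×5 + (1/2)×4×8 + (1/2)×7×5 + (1/2)×6×7 + (1/2)×6×6 = 80.0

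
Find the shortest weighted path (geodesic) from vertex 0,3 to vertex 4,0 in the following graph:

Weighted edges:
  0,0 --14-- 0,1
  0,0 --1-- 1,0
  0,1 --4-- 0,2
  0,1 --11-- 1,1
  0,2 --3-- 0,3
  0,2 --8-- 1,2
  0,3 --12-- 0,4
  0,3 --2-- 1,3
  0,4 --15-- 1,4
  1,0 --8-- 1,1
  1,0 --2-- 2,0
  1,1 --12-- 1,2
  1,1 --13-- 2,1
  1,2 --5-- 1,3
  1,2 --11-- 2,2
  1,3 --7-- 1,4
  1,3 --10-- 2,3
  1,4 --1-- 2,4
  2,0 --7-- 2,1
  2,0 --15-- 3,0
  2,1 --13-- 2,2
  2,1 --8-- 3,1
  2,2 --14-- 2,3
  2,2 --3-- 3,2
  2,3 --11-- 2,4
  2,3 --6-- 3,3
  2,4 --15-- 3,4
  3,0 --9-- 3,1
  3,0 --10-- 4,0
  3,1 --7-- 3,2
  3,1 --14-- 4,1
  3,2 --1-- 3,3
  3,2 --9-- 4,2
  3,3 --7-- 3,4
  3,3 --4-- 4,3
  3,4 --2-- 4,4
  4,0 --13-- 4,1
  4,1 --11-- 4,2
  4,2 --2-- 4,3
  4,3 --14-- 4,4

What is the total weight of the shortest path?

Shortest path: 0,3 → 1,3 → 2,3 → 3,3 → 3,2 → 3,1 → 3,0 → 4,0, total weight = 45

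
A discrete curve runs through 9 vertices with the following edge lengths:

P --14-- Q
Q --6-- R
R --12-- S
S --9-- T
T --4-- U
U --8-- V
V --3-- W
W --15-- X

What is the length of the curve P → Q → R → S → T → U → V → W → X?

Arc length = 14 + 6 + 12 + 9 + 4 + 8 + 3 + 15 = 71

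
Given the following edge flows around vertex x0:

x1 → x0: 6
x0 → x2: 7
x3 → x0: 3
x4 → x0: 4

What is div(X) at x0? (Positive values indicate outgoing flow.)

Divergence = sum of outgoing flows = (-6) + 7 + (-3) + (-4) = -6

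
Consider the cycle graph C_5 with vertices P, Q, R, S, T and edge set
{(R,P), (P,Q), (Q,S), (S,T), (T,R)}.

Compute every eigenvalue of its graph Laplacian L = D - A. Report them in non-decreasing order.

The cycle graph C_n has Laplacian eigenvalues λ_k = 2 − 2cos(2πk/n), k = 0, 1, …, n−1. Here n = 5:
k=0: 2 − 2cos(0) = 0.0; k=1: 2 − 2cos(2π/5) = 1.382; k=2: 2 − 2cos(4π/5) = 3.618; k=3: 2 − 2cos(6π/5) = 3.618; k=4: 2 − 2cos(8π/5) = 1.382.
Laplacian eigenvalues (increasing order): [0.0, 1.382, 1.382, 3.618, 3.618]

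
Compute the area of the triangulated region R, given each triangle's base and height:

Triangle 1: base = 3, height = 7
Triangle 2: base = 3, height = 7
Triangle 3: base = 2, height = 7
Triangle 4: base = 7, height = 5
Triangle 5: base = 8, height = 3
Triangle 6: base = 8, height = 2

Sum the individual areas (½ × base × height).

(1/2)×3×7 + (1/2)×3×7 + (1/2)×2×7 + (1/2)×7×5 + (1/2)×8×3 + (1/2)×8×2 = 65.5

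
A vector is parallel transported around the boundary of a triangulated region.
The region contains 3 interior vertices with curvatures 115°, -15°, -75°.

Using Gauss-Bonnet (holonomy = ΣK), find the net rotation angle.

Holonomy = total enclosed curvature = 115° + (-15°) + (-75°) = 25°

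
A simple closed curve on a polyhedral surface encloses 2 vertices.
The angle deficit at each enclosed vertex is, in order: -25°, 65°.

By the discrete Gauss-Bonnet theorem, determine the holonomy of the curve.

Holonomy = total enclosed curvature = (-25°) + 65° = 40°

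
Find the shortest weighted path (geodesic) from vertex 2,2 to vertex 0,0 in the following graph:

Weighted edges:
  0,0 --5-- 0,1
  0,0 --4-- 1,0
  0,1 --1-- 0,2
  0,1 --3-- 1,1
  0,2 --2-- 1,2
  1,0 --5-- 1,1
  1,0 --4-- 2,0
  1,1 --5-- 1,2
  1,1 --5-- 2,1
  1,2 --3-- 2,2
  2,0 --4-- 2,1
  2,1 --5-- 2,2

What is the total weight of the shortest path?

Shortest path: 2,2 → 1,2 → 0,2 → 0,1 → 0,0, total weight = 11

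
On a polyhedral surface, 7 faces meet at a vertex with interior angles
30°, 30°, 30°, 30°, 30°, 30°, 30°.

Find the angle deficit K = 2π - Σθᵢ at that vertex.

Sum of angles = 210°. K = 360° - 210° = 150° = 5π/6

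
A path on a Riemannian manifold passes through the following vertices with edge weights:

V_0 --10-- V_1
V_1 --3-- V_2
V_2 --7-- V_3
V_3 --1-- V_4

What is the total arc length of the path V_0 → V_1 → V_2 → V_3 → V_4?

Arc length = 10 + 3 + 7 + 1 = 21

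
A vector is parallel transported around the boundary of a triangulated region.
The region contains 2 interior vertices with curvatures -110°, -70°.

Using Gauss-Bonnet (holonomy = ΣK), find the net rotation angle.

Holonomy = total enclosed curvature = (-110°) + (-70°) = -180°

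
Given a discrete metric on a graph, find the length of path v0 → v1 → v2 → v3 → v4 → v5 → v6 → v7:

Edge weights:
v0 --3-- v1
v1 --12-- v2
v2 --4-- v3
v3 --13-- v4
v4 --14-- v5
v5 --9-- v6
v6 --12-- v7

Arc length = 3 + 12 + 4 + 13 + 14 + 9 + 12 = 67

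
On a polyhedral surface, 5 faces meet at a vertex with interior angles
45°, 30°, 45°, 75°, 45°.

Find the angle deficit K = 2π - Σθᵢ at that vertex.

Sum of angles = 240°. K = 360° - 240° = 120°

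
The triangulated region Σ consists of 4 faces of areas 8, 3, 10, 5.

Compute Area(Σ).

8 + 3 + 10 + 5 = 26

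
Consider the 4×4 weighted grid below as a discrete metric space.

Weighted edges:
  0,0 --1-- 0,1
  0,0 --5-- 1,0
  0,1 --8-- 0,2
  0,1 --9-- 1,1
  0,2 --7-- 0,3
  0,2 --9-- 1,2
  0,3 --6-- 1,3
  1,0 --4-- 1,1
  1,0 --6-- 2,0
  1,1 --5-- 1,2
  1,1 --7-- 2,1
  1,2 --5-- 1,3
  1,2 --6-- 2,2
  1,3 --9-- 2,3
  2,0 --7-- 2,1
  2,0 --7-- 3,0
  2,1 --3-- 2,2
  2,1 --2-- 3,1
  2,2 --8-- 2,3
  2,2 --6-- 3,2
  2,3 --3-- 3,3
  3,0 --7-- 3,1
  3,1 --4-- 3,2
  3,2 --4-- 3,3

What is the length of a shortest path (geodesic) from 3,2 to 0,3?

Shortest path: 3,2 → 3,3 → 2,3 → 1,3 → 0,3, total weight = 22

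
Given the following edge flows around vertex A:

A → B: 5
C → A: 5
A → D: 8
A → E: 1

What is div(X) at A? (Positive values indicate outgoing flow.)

Divergence = sum of outgoing flows = 5 + (-5) + 8 + 1 = 9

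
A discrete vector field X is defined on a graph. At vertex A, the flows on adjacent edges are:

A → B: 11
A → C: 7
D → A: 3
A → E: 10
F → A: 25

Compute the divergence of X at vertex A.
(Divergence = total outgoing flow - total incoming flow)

Divergence = sum of outgoing flows = 11 + 7 + (-3) + 10 + (-25) = 0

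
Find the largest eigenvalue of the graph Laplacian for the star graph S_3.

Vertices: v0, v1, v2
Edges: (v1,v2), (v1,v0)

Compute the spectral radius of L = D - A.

The star S_3 is the complete bipartite graph K_{1,2} (one hub of degree 2, 2 leaves of degree 1). The Laplacian spectrum of K_{p,q} is 0, p (multiplicity q−1), q (multiplicity p−1), p+q. With p = 1, q = 2: 0 once, 1 with multiplicity 1, and 3 once. (Check: trace L = sum of degrees = 4 = 1·1 + 3.)
Laplacian eigenvalues: [0.0, 1.0, 3.0]. Largest eigenvalue (spectral radius) = 3.0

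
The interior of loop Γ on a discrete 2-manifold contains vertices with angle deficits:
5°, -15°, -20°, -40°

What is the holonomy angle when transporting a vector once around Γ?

Holonomy = total enclosed curvature = 5° + (-15°) + (-20°) + (-40°) = -70°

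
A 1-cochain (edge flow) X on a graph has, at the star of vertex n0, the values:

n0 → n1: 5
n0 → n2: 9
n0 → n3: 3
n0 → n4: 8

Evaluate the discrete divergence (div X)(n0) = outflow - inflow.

Divergence = sum of outgoing flows = 5 + 9 + 3 + 8 = 25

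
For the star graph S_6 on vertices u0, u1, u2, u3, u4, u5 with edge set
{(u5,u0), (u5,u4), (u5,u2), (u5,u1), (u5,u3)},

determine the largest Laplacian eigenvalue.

The star S_6 is the complete bipartite graph K_{1,5} (one hub of degree 5, 5 leaves of degree 1). The Laplacian spectrum of K_{p,q} is 0, p (multiplicity q−1), q (multiplicity p−1), p+q. With p = 1, q = 5: 0 once, 1 with multiplicity 4, and 6 once. (Check: trace L = sum of degrees = 10 = 4·1 + 6.)
Laplacian eigenvalues: [0.0, 1.0, 1.0, 1.0, 1.0, 6.0]. Largest eigenvalue (spectral radius) = 6.0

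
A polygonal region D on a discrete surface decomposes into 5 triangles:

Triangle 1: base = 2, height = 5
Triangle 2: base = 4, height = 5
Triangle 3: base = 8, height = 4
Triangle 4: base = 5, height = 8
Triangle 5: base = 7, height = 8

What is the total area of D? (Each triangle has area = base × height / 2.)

(1/2)×2×5 + (1/2)×4×5 + (1/2)×8×4 + (1/2)×5×8 + (1/2)×7×8 = 79.0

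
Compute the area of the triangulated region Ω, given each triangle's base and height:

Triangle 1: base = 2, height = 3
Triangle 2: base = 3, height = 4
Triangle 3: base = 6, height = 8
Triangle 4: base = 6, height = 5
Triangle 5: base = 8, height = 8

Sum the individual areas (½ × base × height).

(1/2)×2×3 + (1/2)×3×4 + (1/2)×6×8 + (1/2)×6×5 + (1/2)×8×8 = 80.0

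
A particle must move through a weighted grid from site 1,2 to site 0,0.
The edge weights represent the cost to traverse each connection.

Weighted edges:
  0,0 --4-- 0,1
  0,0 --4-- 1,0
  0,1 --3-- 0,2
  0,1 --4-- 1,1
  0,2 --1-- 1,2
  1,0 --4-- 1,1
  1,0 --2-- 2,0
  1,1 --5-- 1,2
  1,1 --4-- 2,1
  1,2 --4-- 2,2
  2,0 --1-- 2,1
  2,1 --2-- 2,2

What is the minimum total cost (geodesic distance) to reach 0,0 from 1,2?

Shortest path: 1,2 → 0,2 → 0,1 → 0,0, total weight = 8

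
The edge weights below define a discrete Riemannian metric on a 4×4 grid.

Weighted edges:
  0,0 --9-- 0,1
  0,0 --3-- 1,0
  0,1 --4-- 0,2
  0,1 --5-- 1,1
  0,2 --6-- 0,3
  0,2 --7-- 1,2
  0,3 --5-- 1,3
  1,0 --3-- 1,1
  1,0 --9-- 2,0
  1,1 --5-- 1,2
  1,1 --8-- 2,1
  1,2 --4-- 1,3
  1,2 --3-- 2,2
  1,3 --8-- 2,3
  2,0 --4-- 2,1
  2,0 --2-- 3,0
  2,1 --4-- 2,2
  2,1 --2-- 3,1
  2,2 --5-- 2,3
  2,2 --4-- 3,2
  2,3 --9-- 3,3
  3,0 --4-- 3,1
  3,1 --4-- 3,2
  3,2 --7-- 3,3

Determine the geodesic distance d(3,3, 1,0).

Shortest path: 3,3 → 3,2 → 2,2 → 1,2 → 1,1 → 1,0, total weight = 22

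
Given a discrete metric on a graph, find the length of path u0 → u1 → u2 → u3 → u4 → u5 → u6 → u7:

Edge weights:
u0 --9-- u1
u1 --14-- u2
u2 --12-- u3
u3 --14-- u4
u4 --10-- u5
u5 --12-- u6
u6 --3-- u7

Arc length = 9 + 14 + 12 + 14 + 10 + 12 + 3 = 74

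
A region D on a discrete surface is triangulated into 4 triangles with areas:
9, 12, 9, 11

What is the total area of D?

9 + 12 + 9 + 11 = 41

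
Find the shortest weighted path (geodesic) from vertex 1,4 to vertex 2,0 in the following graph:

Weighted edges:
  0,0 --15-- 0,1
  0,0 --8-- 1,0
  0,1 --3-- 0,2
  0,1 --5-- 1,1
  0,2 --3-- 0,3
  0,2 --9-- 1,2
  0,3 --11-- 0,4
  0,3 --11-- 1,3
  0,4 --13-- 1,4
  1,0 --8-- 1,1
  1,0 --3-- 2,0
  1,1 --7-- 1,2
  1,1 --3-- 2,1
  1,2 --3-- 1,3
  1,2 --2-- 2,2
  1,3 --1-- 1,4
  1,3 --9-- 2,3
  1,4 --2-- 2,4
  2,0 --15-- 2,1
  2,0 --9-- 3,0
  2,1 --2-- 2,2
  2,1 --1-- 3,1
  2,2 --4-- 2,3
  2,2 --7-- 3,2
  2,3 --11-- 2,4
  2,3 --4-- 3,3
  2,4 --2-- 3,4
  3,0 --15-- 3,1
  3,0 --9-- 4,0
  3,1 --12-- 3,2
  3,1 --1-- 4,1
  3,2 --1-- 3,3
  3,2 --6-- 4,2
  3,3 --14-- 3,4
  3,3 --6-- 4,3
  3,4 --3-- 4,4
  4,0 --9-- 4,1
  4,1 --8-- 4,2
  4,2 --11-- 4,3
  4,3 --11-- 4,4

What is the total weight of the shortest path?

Shortest path: 1,4 → 1,3 → 1,2 → 1,1 → 1,0 → 2,0, total weight = 22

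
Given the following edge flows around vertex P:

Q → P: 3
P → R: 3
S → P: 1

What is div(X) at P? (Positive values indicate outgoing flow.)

Divergence = sum of outgoing flows = (-3) + 3 + (-1) = -1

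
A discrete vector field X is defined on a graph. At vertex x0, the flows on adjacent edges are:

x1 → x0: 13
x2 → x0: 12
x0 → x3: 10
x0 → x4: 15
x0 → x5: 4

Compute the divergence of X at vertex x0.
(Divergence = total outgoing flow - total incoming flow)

Divergence = sum of outgoing flows = (-13) + (-12) + 10 + 15 + 4 = 4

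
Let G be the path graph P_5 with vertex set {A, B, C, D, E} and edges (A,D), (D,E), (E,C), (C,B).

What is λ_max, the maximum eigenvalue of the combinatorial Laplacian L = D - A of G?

The path graph P_n has Laplacian eigenvalues λ_k = 2 − 2cos(kπ/n), k = 0, 1, …, n−1. Here n = 5:
k=0: 2 − 2cos(0) = 0.0; k=1: 2 − 2cos(π/5) = 0.382; k=2: 2 − 2cos(2π/5) = 1.382; k=3: 2 − 2cos(3π/5) = 2.618; k=4: 2 − 2cos(4π/5) = 3.618.
Laplacian eigenvalues: [0.0, 0.382, 1.382, 2.618, 3.618]. Largest eigenvalue (spectral radius) = 3.618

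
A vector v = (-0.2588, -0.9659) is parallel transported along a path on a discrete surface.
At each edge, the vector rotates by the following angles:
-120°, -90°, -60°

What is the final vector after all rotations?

Total rotation: (-120°) + (-90°) + (-60°) = -270° ≡ 90° (mod 360°). Final vector: (0.9659, -0.2588)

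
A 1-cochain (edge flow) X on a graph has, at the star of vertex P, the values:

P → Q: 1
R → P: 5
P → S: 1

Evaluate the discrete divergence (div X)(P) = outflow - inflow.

Divergence = sum of outgoing flows = 1 + (-5) + 1 = -3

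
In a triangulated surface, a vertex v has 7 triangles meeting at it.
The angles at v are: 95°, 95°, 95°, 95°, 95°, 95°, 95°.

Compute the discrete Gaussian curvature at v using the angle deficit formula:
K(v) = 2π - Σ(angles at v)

Sum of angles = 665°. K = 360° - 665° = -305°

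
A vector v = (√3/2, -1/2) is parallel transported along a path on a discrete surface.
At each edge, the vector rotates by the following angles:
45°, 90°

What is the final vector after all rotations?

Total rotation: 45° + 90° = 135°. Final vector: (-0.2588, 0.9659)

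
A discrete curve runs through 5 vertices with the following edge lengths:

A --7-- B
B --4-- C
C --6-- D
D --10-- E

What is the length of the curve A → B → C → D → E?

Arc length = 7 + 4 + 6 + 10 = 27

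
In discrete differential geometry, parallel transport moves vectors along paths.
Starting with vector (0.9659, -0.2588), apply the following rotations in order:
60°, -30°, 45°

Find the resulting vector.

Total rotation: 60° + (-30°) + 45° = 75°. Final vector: (0.5000, 0.8660)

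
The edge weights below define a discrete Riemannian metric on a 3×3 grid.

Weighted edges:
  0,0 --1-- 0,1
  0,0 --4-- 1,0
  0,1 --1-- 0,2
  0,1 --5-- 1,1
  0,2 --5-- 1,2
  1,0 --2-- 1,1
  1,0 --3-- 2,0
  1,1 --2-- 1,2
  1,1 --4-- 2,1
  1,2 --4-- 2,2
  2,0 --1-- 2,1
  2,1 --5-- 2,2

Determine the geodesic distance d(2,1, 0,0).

Shortest path: 2,1 → 2,0 → 1,0 → 0,0, total weight = 8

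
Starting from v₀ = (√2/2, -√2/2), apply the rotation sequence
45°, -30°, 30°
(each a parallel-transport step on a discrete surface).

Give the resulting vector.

Total rotation: 45° + (-30°) + 30° = 45°. Final vector: (1, 0)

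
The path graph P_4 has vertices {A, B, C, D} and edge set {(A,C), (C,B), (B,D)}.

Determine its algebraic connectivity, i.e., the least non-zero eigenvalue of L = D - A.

The path graph P_n has Laplacian eigenvalues λ_k = 2 − 2cos(kπ/n), k = 0, 1, …, n−1. Here n = 4:
k=0: 2 − 2cos(0) = 0.0; k=1: 2 − 2cos(π/4) = 0.5858; k=2: 2 − 2cos(π/2) = 2.0; k=3: 2 − 2cos(3π/4) = 3.4142.
Laplacian eigenvalues: [0.0, 0.5858, 2.0, 3.4142]. Algebraic connectivity (smallest non-zero eigenvalue) = 0.5858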